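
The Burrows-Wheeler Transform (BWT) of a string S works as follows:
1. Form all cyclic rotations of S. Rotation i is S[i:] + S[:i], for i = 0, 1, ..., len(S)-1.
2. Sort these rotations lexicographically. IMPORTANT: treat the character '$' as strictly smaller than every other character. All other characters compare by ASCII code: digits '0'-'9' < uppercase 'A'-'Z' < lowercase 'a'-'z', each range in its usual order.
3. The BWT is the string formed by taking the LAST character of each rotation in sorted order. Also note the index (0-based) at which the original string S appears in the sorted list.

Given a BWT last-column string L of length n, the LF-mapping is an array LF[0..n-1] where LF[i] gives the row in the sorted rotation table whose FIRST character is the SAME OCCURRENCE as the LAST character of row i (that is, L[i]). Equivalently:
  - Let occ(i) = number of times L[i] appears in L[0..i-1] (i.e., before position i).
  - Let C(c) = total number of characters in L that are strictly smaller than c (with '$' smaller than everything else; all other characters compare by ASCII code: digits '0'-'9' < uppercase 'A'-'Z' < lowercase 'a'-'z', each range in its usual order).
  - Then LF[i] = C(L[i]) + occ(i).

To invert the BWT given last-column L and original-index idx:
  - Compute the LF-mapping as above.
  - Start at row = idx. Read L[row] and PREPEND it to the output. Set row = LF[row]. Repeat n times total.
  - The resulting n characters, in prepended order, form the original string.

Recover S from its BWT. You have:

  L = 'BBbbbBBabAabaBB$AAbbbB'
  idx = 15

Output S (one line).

LF mapping: 4 5 14 15 16 6 7 11 17 1 12 18 13 8 9 0 2 3 19 20 21 10
Walk LF starting at row 15, prepending L[row]:
  step 1: row=15, L[15]='$', prepend. Next row=LF[15]=0
  step 2: row=0, L[0]='B', prepend. Next row=LF[0]=4
  step 3: row=4, L[4]='b', prepend. Next row=LF[4]=16
  step 4: row=16, L[16]='A', prepend. Next row=LF[16]=2
  step 5: row=2, L[2]='b', prepend. Next row=LF[2]=14
  step 6: row=14, L[14]='B', prepend. Next row=LF[14]=9
  step 7: row=9, L[9]='A', prepend. Next row=LF[9]=1
  step 8: row=1, L[1]='B', prepend. Next row=LF[1]=5
  step 9: row=5, L[5]='B', prepend. Next row=LF[5]=6
  step 10: row=6, L[6]='B', prepend. Next row=LF[6]=7
  step 11: row=7, L[7]='a', prepend. Next row=LF[7]=11
  step 12: row=11, L[11]='b', prepend. Next row=LF[11]=18
  step 13: row=18, L[18]='b', prepend. Next row=LF[18]=19
  step 14: row=19, L[19]='b', prepend. Next row=LF[19]=20
  step 15: row=20, L[20]='b', prepend. Next row=LF[20]=21
  step 16: row=21, L[21]='B', prepend. Next row=LF[21]=10
  step 17: row=10, L[10]='a', prepend. Next row=LF[10]=12
  step 18: row=12, L[12]='a', prepend. Next row=LF[12]=13
  step 19: row=13, L[13]='B', prepend. Next row=LF[13]=8
  step 20: row=8, L[8]='b', prepend. Next row=LF[8]=17
  step 21: row=17, L[17]='A', prepend. Next row=LF[17]=3
  step 22: row=3, L[3]='b', prepend. Next row=LF[3]=15
Reversed output: bAbBaaBbbbbaBBBABbAbB$

Answer: bAbBaaBbbbbaBBBABbAbB$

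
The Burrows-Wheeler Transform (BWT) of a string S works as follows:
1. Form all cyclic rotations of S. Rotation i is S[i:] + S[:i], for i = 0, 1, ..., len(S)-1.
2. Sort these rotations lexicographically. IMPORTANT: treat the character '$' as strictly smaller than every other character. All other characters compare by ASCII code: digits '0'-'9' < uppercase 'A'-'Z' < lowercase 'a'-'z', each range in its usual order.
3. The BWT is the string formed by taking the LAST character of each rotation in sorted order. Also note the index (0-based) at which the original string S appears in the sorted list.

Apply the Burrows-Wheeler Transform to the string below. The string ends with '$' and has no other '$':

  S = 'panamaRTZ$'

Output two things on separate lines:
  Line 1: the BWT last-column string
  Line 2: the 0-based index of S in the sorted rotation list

All 10 rotations (rotation i = S[i:]+S[:i]):
  rot[0] = panamaRTZ$
  rot[1] = anamaRTZ$p
  rot[2] = namaRTZ$pa
  rot[3] = amaRTZ$pan
  rot[4] = maRTZ$pana
  rot[5] = aRTZ$panam
  rot[6] = RTZ$panama
  rot[7] = TZ$panamaR
  rot[8] = Z$panamaRT
  rot[9] = $panamaRTZ
Sorted (with $ < everything):
  sorted[0] = $panamaRTZ  (last char: 'Z')
  sorted[1] = RTZ$panama  (last char: 'a')
  sorted[2] = TZ$panamaR  (last char: 'R')
  sorted[3] = Z$panamaRT  (last char: 'T')
  sorted[4] = aRTZ$panam  (last char: 'm')
  sorted[5] = amaRTZ$pan  (last char: 'n')
  sorted[6] = anamaRTZ$p  (last char: 'p')
  sorted[7] = maRTZ$pana  (last char: 'a')
  sorted[8] = namaRTZ$pa  (last char: 'a')
  sorted[9] = panamaRTZ$  (last char: '$')
Last column: ZaRTmnpaa$
Original string S is at sorted index 9

Answer: ZaRTmnpaa$
9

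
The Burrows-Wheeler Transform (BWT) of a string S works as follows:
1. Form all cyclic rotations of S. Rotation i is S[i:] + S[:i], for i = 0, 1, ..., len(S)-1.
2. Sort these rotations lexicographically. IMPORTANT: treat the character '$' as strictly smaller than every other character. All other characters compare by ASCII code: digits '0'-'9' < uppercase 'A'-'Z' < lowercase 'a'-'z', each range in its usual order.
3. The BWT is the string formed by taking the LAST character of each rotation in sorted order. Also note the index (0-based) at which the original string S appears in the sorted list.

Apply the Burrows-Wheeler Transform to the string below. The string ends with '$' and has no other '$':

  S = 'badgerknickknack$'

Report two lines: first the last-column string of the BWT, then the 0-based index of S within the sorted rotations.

All 17 rotations (rotation i = S[i:]+S[:i]):
  rot[0] = badgerknickknack$
  rot[1] = adgerknickknack$b
  rot[2] = dgerknickknack$ba
  rot[3] = gerknickknack$bad
  rot[4] = erknickknack$badg
  rot[5] = rknickknack$badge
  rot[6] = knickknack$badger
  rot[7] = nickknack$badgerk
  rot[8] = ickknack$badgerkn
  rot[9] = ckknack$badgerkni
  rot[10] = kknack$badgerknic
  rot[11] = knack$badgerknick
  rot[12] = nack$badgerknickk
  rot[13] = ack$badgerknickkn
  rot[14] = ck$badgerknickkna
  rot[15] = k$badgerknickknac
  rot[16] = $badgerknickknack
Sorted (with $ < everything):
  sorted[0] = $badgerknickknack  (last char: 'k')
  sorted[1] = ack$badgerknickkn  (last char: 'n')
  sorted[2] = adgerknickknack$b  (last char: 'b')
  sorted[3] = badgerknickknack$  (last char: '$')
  sorted[4] = ck$badgerknickkna  (last char: 'a')
  sorted[5] = ckknack$badgerkni  (last char: 'i')
  sorted[6] = dgerknickknack$ba  (last char: 'a')
  sorted[7] = erknickknack$badg  (last char: 'g')
  sorted[8] = gerknickknack$bad  (last char: 'd')
  sorted[9] = ickknack$badgerkn  (last char: 'n')
  sorted[10] = k$badgerknickknac  (last char: 'c')
  sorted[11] = kknack$badgerknic  (last char: 'c')
  sorted[12] = knack$badgerknick  (last char: 'k')
  sorted[13] = knickknack$badger  (last char: 'r')
  sorted[14] = nack$badgerknickk  (last char: 'k')
  sorted[15] = nickknack$badgerk  (last char: 'k')
  sorted[16] = rknickknack$badge  (last char: 'e')
Last column: knb$aiagdncckrkke
Original string S is at sorted index 3

Answer: knb$aiagdncckrkke
3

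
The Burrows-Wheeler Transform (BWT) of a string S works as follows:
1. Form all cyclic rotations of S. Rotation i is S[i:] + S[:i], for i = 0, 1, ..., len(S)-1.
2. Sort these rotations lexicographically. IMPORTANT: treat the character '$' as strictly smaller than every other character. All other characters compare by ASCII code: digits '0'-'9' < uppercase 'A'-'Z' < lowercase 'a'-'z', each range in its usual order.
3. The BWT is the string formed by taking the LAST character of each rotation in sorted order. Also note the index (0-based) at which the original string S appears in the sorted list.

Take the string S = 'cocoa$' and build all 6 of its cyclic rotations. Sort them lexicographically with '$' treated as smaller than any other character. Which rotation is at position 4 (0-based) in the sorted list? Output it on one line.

All 6 rotations (rotation i = S[i:]+S[:i]):
  rot[0] = cocoa$
  rot[1] = ocoa$c
  rot[2] = coa$co
  rot[3] = oa$coc
  rot[4] = a$coco
  rot[5] = $cocoa
Sorted (with $ < everything):
  sorted[0] = $cocoa
  sorted[1] = a$coco
  sorted[2] = coa$co
  sorted[3] = cocoa$
  sorted[4] = oa$coc
  sorted[5] = ocoa$c
sorted[4] = oa$coc

Answer: oa$coc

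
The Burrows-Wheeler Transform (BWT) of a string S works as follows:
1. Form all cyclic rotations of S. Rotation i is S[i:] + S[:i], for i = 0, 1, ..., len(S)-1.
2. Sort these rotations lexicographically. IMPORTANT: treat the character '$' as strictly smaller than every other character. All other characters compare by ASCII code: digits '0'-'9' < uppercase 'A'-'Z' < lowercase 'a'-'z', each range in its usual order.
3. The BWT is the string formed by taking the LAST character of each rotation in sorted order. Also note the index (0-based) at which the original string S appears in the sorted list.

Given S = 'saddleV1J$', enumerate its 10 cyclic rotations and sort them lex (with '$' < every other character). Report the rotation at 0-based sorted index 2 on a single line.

Answer: J$saddleV1

Derivation:
All 10 rotations (rotation i = S[i:]+S[:i]):
  rot[0] = saddleV1J$
  rot[1] = addleV1J$s
  rot[2] = ddleV1J$sa
  rot[3] = dleV1J$sad
  rot[4] = leV1J$sadd
  rot[5] = eV1J$saddl
  rot[6] = V1J$saddle
  rot[7] = 1J$saddleV
  rot[8] = J$saddleV1
  rot[9] = $saddleV1J
Sorted (with $ < everything):
  sorted[0] = $saddleV1J
  sorted[1] = 1J$saddleV
  sorted[2] = J$saddleV1
  sorted[3] = V1J$saddle
  sorted[4] = addleV1J$s
  sorted[5] = ddleV1J$sa
  sorted[6] = dleV1J$sad
  sorted[7] = eV1J$saddl
  sorted[8] = leV1J$sadd
  sorted[9] = saddleV1J$
sorted[2] = J$saddleV1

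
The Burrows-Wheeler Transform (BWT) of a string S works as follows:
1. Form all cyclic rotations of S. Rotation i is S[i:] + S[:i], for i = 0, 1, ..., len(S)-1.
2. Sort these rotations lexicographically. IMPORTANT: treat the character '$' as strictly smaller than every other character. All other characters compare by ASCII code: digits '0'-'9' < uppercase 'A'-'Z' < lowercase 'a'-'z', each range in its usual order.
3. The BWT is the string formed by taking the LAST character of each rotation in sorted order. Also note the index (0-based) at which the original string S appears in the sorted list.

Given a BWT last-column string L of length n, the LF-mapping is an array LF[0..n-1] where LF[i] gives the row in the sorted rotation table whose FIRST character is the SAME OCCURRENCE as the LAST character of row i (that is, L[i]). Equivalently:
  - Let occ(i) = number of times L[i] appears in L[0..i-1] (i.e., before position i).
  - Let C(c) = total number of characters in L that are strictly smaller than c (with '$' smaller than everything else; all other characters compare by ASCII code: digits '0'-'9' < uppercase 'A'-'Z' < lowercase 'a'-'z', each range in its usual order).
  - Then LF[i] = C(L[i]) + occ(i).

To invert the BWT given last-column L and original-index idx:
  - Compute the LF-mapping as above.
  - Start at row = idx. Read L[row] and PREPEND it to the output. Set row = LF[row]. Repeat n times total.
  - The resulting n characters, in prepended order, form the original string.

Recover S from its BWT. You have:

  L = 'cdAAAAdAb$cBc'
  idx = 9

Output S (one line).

LF mapping: 8 11 1 2 3 4 12 5 7 0 9 6 10
Walk LF starting at row 9, prepending L[row]:
  step 1: row=9, L[9]='$', prepend. Next row=LF[9]=0
  step 2: row=0, L[0]='c', prepend. Next row=LF[0]=8
  step 3: row=8, L[8]='b', prepend. Next row=LF[8]=7
  step 4: row=7, L[7]='A', prepend. Next row=LF[7]=5
  step 5: row=5, L[5]='A', prepend. Next row=LF[5]=4
  step 6: row=4, L[4]='A', prepend. Next row=LF[4]=3
  step 7: row=3, L[3]='A', prepend. Next row=LF[3]=2
  step 8: row=2, L[2]='A', prepend. Next row=LF[2]=1
  step 9: row=1, L[1]='d', prepend. Next row=LF[1]=11
  step 10: row=11, L[11]='B', prepend. Next row=LF[11]=6
  step 11: row=6, L[6]='d', prepend. Next row=LF[6]=12
  step 12: row=12, L[12]='c', prepend. Next row=LF[12]=10
  step 13: row=10, L[10]='c', prepend. Next row=LF[10]=9
Reversed output: ccdBdAAAAAbc$

Answer: ccdBdAAAAAbc$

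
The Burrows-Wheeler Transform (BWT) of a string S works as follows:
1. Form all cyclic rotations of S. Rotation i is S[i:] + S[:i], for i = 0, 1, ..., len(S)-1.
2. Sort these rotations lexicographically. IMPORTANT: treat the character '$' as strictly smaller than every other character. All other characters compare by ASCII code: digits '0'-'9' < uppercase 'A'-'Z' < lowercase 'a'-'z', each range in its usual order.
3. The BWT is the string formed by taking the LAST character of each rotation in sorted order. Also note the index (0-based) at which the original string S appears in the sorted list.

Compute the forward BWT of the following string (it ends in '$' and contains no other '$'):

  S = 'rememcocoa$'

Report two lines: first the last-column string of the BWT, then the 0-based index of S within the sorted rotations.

Answer: aoommreecc$
10

Derivation:
All 11 rotations (rotation i = S[i:]+S[:i]):
  rot[0] = rememcocoa$
  rot[1] = ememcocoa$r
  rot[2] = memcocoa$re
  rot[3] = emcocoa$rem
  rot[4] = mcocoa$reme
  rot[5] = cocoa$remem
  rot[6] = ocoa$rememc
  rot[7] = coa$rememco
  rot[8] = oa$rememcoc
  rot[9] = a$rememcoco
  rot[10] = $rememcocoa
Sorted (with $ < everything):
  sorted[0] = $rememcocoa  (last char: 'a')
  sorted[1] = a$rememcoco  (last char: 'o')
  sorted[2] = coa$rememco  (last char: 'o')
  sorted[3] = cocoa$remem  (last char: 'm')
  sorted[4] = emcocoa$rem  (last char: 'm')
  sorted[5] = ememcocoa$r  (last char: 'r')
  sorted[6] = mcocoa$reme  (last char: 'e')
  sorted[7] = memcocoa$re  (last char: 'e')
  sorted[8] = oa$rememcoc  (last char: 'c')
  sorted[9] = ocoa$rememc  (last char: 'c')
  sorted[10] = rememcocoa$  (last char: '$')
Last column: aoommreecc$
Original string S is at sorted index 10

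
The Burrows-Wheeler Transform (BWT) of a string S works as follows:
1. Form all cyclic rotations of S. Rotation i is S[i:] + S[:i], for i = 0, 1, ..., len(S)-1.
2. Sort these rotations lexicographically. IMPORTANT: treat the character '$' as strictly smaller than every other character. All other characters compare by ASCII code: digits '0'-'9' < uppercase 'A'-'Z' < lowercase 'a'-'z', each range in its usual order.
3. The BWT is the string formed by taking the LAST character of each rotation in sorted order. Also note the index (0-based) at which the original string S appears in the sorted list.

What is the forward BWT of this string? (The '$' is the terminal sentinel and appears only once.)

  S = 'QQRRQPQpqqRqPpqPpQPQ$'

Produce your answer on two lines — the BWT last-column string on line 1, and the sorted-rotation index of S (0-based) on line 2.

All 21 rotations (rotation i = S[i:]+S[:i]):
  rot[0] = QQRRQPQpqqRqPpqPpQPQ$
  rot[1] = QRRQPQpqqRqPpqPpQPQ$Q
  rot[2] = RRQPQpqqRqPpqPpQPQ$QQ
  rot[3] = RQPQpqqRqPpqPpQPQ$QQR
  rot[4] = QPQpqqRqPpqPpQPQ$QQRR
  rot[5] = PQpqqRqPpqPpQPQ$QQRRQ
  rot[6] = QpqqRqPpqPpQPQ$QQRRQP
  rot[7] = pqqRqPpqPpQPQ$QQRRQPQ
  rot[8] = qqRqPpqPpQPQ$QQRRQPQp
  rot[9] = qRqPpqPpQPQ$QQRRQPQpq
  rot[10] = RqPpqPpQPQ$QQRRQPQpqq
  rot[11] = qPpqPpQPQ$QQRRQPQpqqR
  rot[12] = PpqPpQPQ$QQRRQPQpqqRq
  rot[13] = pqPpQPQ$QQRRQPQpqqRqP
  rot[14] = qPpQPQ$QQRRQPQpqqRqPp
  rot[15] = PpQPQ$QQRRQPQpqqRqPpq
  rot[16] = pQPQ$QQRRQPQpqqRqPpqP
  rot[17] = QPQ$QQRRQPQpqqRqPpqPp
  rot[18] = PQ$QQRRQPQpqqRqPpqPpQ
  rot[19] = Q$QQRRQPQpqqRqPpqPpQP
  rot[20] = $QQRRQPQpqqRqPpqPpQPQ
Sorted (with $ < everything):
  sorted[0] = $QQRRQPQpqqRqPpqPpQPQ  (last char: 'Q')
  sorted[1] = PQ$QQRRQPQpqqRqPpqPpQ  (last char: 'Q')
  sorted[2] = PQpqqRqPpqPpQPQ$QQRRQ  (last char: 'Q')
  sorted[3] = PpQPQ$QQRRQPQpqqRqPpq  (last char: 'q')
  sorted[4] = PpqPpQPQ$QQRRQPQpqqRq  (last char: 'q')
  sorted[5] = Q$QQRRQPQpqqRqPpqPpQP  (last char: 'P')
  sorted[6] = QPQ$QQRRQPQpqqRqPpqPp  (last char: 'p')
  sorted[7] = QPQpqqRqPpqPpQPQ$QQRR  (last char: 'R')
  sorted[8] = QQRRQPQpqqRqPpqPpQPQ$  (last char: '$')
  sorted[9] = QRRQPQpqqRqPpqPpQPQ$Q  (last char: 'Q')
  sorted[10] = QpqqRqPpqPpQPQ$QQRRQP  (last char: 'P')
  sorted[11] = RQPQpqqRqPpqPpQPQ$QQR  (last char: 'R')
  sorted[12] = RRQPQpqqRqPpqPpQPQ$QQ  (last char: 'Q')
  sorted[13] = RqPpqPpQPQ$QQRRQPQpqq  (last char: 'q')
  sorted[14] = pQPQ$QQRRQPQpqqRqPpqP  (last char: 'P')
  sorted[15] = pqPpQPQ$QQRRQPQpqqRqP  (last char: 'P')
  sorted[16] = pqqRqPpqPpQPQ$QQRRQPQ  (last char: 'Q')
  sorted[17] = qPpQPQ$QQRRQPQpqqRqPp  (last char: 'p')
  sorted[18] = qPpqPpQPQ$QQRRQPQpqqR  (last char: 'R')
  sorted[19] = qRqPpqPpQPQ$QQRRQPQpq  (last char: 'q')
  sorted[20] = qqRqPpqPpQPQ$QQRRQPQp  (last char: 'p')
Last column: QQQqqPpR$QPRQqPPQpRqp
Original string S is at sorted index 8

Answer: QQQqqPpR$QPRQqPPQpRqp
8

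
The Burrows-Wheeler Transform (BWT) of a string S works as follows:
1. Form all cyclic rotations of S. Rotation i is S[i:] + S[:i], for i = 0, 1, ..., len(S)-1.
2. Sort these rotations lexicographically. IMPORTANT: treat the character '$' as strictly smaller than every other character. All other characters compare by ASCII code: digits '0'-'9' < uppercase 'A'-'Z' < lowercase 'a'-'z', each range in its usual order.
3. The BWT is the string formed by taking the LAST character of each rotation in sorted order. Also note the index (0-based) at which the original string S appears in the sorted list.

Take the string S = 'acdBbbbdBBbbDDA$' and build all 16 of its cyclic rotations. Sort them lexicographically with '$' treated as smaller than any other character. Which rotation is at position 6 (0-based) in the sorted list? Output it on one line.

All 16 rotations (rotation i = S[i:]+S[:i]):
  rot[0] = acdBbbbdBBbbDDA$
  rot[1] = cdBbbbdBBbbDDA$a
  rot[2] = dBbbbdBBbbDDA$ac
  rot[3] = BbbbdBBbbDDA$acd
  rot[4] = bbbdBBbbDDA$acdB
  rot[5] = bbdBBbbDDA$acdBb
  rot[6] = bdBBbbDDA$acdBbb
  rot[7] = dBBbbDDA$acdBbbb
  rot[8] = BBbbDDA$acdBbbbd
  rot[9] = BbbDDA$acdBbbbdB
  rot[10] = bbDDA$acdBbbbdBB
  rot[11] = bDDA$acdBbbbdBBb
  rot[12] = DDA$acdBbbbdBBbb
  rot[13] = DA$acdBbbbdBBbbD
  rot[14] = A$acdBbbbdBBbbDD
  rot[15] = $acdBbbbdBBbbDDA
Sorted (with $ < everything):
  sorted[0] = $acdBbbbdBBbbDDA
  sorted[1] = A$acdBbbbdBBbbDD
  sorted[2] = BBbbDDA$acdBbbbd
  sorted[3] = BbbDDA$acdBbbbdB
  sorted[4] = BbbbdBBbbDDA$acd
  sorted[5] = DA$acdBbbbdBBbbD
  sorted[6] = DDA$acdBbbbdBBbb
  sorted[7] = acdBbbbdBBbbDDA$
  sorted[8] = bDDA$acdBbbbdBBb
  sorted[9] = bbDDA$acdBbbbdBB
  sorted[10] = bbbdBBbbDDA$acdB
  sorted[11] = bbdBBbbDDA$acdBb
  sorted[12] = bdBBbbDDA$acdBbb
  sorted[13] = cdBbbbdBBbbDDA$a
  sorted[14] = dBBbbDDA$acdBbbb
  sorted[15] = dBbbbdBBbbDDA$ac
sorted[6] = DDA$acdBbbbdBBbb

Answer: DDA$acdBbbbdBBbb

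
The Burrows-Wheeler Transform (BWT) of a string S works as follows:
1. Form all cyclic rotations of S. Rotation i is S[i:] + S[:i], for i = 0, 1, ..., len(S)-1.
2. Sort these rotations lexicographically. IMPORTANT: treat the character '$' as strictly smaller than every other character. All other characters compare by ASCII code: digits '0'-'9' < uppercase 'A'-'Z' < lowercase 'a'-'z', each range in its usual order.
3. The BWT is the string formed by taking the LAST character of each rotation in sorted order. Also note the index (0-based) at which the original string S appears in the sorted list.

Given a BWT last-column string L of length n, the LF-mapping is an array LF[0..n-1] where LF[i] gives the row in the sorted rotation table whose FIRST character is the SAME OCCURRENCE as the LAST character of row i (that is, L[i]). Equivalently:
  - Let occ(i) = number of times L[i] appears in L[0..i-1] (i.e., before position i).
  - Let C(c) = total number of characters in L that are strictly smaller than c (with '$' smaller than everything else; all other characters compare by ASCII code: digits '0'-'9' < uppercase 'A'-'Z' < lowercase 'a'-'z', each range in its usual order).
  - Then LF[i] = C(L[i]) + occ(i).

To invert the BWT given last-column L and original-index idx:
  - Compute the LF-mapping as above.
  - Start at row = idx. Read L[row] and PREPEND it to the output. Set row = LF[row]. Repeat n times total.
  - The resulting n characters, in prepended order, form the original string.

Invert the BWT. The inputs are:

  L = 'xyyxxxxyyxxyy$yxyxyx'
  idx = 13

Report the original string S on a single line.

Answer: yxxyyyyxxxxxxyyxyyx$

Derivation:
LF mapping: 1 11 12 2 3 4 5 13 14 6 7 15 16 0 17 8 18 9 19 10
Walk LF starting at row 13, prepending L[row]:
  step 1: row=13, L[13]='$', prepend. Next row=LF[13]=0
  step 2: row=0, L[0]='x', prepend. Next row=LF[0]=1
  step 3: row=1, L[1]='y', prepend. Next row=LF[1]=11
  step 4: row=11, L[11]='y', prepend. Next row=LF[11]=15
  step 5: row=15, L[15]='x', prepend. Next row=LF[15]=8
  step 6: row=8, L[8]='y', prepend. Next row=LF[8]=14
  step 7: row=14, L[14]='y', prepend. Next row=LF[14]=17
  step 8: row=17, L[17]='x', prepend. Next row=LF[17]=9
  step 9: row=9, L[9]='x', prepend. Next row=LF[9]=6
  step 10: row=6, L[6]='x', prepend. Next row=LF[6]=5
  step 11: row=5, L[5]='x', prepend. Next row=LF[5]=4
  step 12: row=4, L[4]='x', prepend. Next row=LF[4]=3
  step 13: row=3, L[3]='x', prepend. Next row=LF[3]=2
  step 14: row=2, L[2]='y', prepend. Next row=LF[2]=12
  step 15: row=12, L[12]='y', prepend. Next row=LF[12]=16
  step 16: row=16, L[16]='y', prepend. Next row=LF[16]=18
  step 17: row=18, L[18]='y', prepend. Next row=LF[18]=19
  step 18: row=19, L[19]='x', prepend. Next row=LF[19]=10
  step 19: row=10, L[10]='x', prepend. Next row=LF[10]=7
  step 20: row=7, L[7]='y', prepend. Next row=LF[7]=13
Reversed output: yxxyyyyxxxxxxyyxyyx$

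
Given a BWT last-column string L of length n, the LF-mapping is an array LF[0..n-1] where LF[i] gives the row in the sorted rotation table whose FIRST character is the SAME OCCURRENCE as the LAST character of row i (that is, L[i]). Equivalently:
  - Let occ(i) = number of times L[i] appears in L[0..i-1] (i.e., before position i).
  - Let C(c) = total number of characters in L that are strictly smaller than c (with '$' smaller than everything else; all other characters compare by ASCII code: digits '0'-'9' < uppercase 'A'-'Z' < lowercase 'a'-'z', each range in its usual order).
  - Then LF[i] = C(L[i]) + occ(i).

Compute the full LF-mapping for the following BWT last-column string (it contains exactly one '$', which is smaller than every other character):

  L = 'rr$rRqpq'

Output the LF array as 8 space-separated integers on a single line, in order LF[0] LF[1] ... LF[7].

Char counts: '$':1, 'R':1, 'p':1, 'q':2, 'r':3
C (first-col start): C('$')=0, C('R')=1, C('p')=2, C('q')=3, C('r')=5
L[0]='r': occ=0, LF[0]=C('r')+0=5+0=5
L[1]='r': occ=1, LF[1]=C('r')+1=5+1=6
L[2]='$': occ=0, LF[2]=C('$')+0=0+0=0
L[3]='r': occ=2, LF[3]=C('r')+2=5+2=7
L[4]='R': occ=0, LF[4]=C('R')+0=1+0=1
L[5]='q': occ=0, LF[5]=C('q')+0=3+0=3
L[6]='p': occ=0, LF[6]=C('p')+0=2+0=2
L[7]='q': occ=1, LF[7]=C('q')+1=3+1=4

Answer: 5 6 0 7 1 3 2 4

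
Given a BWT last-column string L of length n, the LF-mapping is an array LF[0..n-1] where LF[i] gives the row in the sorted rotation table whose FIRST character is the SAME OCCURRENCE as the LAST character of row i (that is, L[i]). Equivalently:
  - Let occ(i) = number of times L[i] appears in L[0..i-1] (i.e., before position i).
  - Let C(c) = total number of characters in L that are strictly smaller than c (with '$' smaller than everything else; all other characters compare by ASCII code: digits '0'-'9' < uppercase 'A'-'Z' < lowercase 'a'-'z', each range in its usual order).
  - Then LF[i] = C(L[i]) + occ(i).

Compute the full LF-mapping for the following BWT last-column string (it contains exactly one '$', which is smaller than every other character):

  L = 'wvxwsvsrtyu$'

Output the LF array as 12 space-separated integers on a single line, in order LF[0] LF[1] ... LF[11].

Answer: 8 6 10 9 2 7 3 1 4 11 5 0

Derivation:
Char counts: '$':1, 'r':1, 's':2, 't':1, 'u':1, 'v':2, 'w':2, 'x':1, 'y':1
C (first-col start): C('$')=0, C('r')=1, C('s')=2, C('t')=4, C('u')=5, C('v')=6, C('w')=8, C('x')=10, C('y')=11
L[0]='w': occ=0, LF[0]=C('w')+0=8+0=8
L[1]='v': occ=0, LF[1]=C('v')+0=6+0=6
L[2]='x': occ=0, LF[2]=C('x')+0=10+0=10
L[3]='w': occ=1, LF[3]=C('w')+1=8+1=9
L[4]='s': occ=0, LF[4]=C('s')+0=2+0=2
L[5]='v': occ=1, LF[5]=C('v')+1=6+1=7
L[6]='s': occ=1, LF[6]=C('s')+1=2+1=3
L[7]='r': occ=0, LF[7]=C('r')+0=1+0=1
L[8]='t': occ=0, LF[8]=C('t')+0=4+0=4
L[9]='y': occ=0, LF[9]=C('y')+0=11+0=11
L[10]='u': occ=0, LF[10]=C('u')+0=5+0=5
L[11]='$': occ=0, LF[11]=C('$')+0=0+0=0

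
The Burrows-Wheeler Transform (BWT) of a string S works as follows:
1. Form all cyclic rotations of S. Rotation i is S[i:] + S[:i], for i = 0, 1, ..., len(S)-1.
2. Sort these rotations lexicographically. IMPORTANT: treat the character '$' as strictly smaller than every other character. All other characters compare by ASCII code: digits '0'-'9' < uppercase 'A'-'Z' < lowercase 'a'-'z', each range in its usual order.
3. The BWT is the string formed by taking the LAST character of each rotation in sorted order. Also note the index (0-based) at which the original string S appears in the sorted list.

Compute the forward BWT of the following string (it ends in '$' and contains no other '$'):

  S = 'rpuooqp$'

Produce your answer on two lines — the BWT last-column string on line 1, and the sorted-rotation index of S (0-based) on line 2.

Answer: puoqro$p
6

Derivation:
All 8 rotations (rotation i = S[i:]+S[:i]):
  rot[0] = rpuooqp$
  rot[1] = puooqp$r
  rot[2] = uooqp$rp
  rot[3] = ooqp$rpu
  rot[4] = oqp$rpuo
  rot[5] = qp$rpuoo
  rot[6] = p$rpuooq
  rot[7] = $rpuooqp
Sorted (with $ < everything):
  sorted[0] = $rpuooqp  (last char: 'p')
  sorted[1] = ooqp$rpu  (last char: 'u')
  sorted[2] = oqp$rpuo  (last char: 'o')
  sorted[3] = p$rpuooq  (last char: 'q')
  sorted[4] = puooqp$r  (last char: 'r')
  sorted[5] = qp$rpuoo  (last char: 'o')
  sorted[6] = rpuooqp$  (last char: '$')
  sorted[7] = uooqp$rp  (last char: 'p')
Last column: puoqro$p
Original string S is at sorted index 6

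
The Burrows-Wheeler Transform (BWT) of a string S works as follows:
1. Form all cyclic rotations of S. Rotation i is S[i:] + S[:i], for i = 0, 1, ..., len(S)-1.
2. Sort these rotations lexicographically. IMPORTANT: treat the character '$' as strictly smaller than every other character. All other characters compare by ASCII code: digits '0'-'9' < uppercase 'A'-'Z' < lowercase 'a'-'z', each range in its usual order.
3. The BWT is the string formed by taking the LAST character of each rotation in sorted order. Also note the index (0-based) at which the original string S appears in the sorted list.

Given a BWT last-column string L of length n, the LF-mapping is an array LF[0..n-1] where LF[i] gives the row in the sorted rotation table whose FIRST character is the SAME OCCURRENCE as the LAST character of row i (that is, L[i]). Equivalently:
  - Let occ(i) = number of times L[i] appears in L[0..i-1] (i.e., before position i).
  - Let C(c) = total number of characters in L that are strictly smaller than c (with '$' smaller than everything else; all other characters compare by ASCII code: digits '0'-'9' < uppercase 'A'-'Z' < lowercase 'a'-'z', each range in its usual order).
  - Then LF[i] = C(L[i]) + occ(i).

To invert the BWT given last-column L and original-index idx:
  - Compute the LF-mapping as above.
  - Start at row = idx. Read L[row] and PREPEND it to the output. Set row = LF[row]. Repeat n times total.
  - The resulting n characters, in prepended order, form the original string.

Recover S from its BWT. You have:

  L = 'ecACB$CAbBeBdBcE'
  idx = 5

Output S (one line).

LF mapping: 14 11 1 7 3 0 8 2 10 4 15 5 13 6 12 9
Walk LF starting at row 5, prepending L[row]:
  step 1: row=5, L[5]='$', prepend. Next row=LF[5]=0
  step 2: row=0, L[0]='e', prepend. Next row=LF[0]=14
  step 3: row=14, L[14]='c', prepend. Next row=LF[14]=12
  step 4: row=12, L[12]='d', prepend. Next row=LF[12]=13
  step 5: row=13, L[13]='B', prepend. Next row=LF[13]=6
  step 6: row=6, L[6]='C', prepend. Next row=LF[6]=8
  step 7: row=8, L[8]='b', prepend. Next row=LF[8]=10
  step 8: row=10, L[10]='e', prepend. Next row=LF[10]=15
  step 9: row=15, L[15]='E', prepend. Next row=LF[15]=9
  step 10: row=9, L[9]='B', prepend. Next row=LF[9]=4
  step 11: row=4, L[4]='B', prepend. Next row=LF[4]=3
  step 12: row=3, L[3]='C', prepend. Next row=LF[3]=7
  step 13: row=7, L[7]='A', prepend. Next row=LF[7]=2
  step 14: row=2, L[2]='A', prepend. Next row=LF[2]=1
  step 15: row=1, L[1]='c', prepend. Next row=LF[1]=11
  step 16: row=11, L[11]='B', prepend. Next row=LF[11]=5
Reversed output: BcAACBBEebCBdce$

Answer: BcAACBBEebCBdce$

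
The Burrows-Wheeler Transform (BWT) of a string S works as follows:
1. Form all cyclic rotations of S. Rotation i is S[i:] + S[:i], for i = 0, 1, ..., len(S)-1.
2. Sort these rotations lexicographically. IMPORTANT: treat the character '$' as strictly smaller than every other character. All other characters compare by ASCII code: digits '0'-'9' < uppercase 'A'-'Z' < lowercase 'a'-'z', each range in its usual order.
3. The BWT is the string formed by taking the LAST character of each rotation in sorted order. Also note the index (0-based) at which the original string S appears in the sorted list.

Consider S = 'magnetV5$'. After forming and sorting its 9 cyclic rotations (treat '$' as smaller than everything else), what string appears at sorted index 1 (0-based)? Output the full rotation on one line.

All 9 rotations (rotation i = S[i:]+S[:i]):
  rot[0] = magnetV5$
  rot[1] = agnetV5$m
  rot[2] = gnetV5$ma
  rot[3] = netV5$mag
  rot[4] = etV5$magn
  rot[5] = tV5$magne
  rot[6] = V5$magnet
  rot[7] = 5$magnetV
  rot[8] = $magnetV5
Sorted (with $ < everything):
  sorted[0] = $magnetV5
  sorted[1] = 5$magnetV
  sorted[2] = V5$magnet
  sorted[3] = agnetV5$m
  sorted[4] = etV5$magn
  sorted[5] = gnetV5$ma
  sorted[6] = magnetV5$
  sorted[7] = netV5$mag
  sorted[8] = tV5$magne
sorted[1] = 5$magnetV

Answer: 5$magnetV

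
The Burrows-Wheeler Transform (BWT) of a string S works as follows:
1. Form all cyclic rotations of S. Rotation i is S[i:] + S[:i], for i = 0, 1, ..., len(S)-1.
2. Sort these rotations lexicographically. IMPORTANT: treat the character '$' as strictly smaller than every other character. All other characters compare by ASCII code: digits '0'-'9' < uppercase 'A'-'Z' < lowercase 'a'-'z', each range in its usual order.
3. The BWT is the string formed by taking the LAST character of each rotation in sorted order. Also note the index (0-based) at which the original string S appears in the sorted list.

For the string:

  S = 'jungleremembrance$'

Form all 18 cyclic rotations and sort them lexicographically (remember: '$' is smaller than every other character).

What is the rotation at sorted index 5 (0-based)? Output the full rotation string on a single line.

Answer: embrance$junglerem

Derivation:
All 18 rotations (rotation i = S[i:]+S[:i]):
  rot[0] = jungleremembrance$
  rot[1] = ungleremembrance$j
  rot[2] = ngleremembrance$ju
  rot[3] = gleremembrance$jun
  rot[4] = leremembrance$jung
  rot[5] = eremembrance$jungl
  rot[6] = remembrance$jungle
  rot[7] = emembrance$jungler
  rot[8] = membrance$junglere
  rot[9] = embrance$junglerem
  rot[10] = mbrance$junglereme
  rot[11] = brance$jungleremem
  rot[12] = rance$junglerememb
  rot[13] = ance$jungleremembr
  rot[14] = nce$jungleremembra
  rot[15] = ce$jungleremembran
  rot[16] = e$jungleremembranc
  rot[17] = $jungleremembrance
Sorted (with $ < everything):
  sorted[0] = $jungleremembrance
  sorted[1] = ance$jungleremembr
  sorted[2] = brance$jungleremem
  sorted[3] = ce$jungleremembran
  sorted[4] = e$jungleremembranc
  sorted[5] = embrance$junglerem
  sorted[6] = emembrance$jungler
  sorted[7] = eremembrance$jungl
  sorted[8] = gleremembrance$jun
  sorted[9] = jungleremembrance$
  sorted[10] = leremembrance$jung
  sorted[11] = mbrance$junglereme
  sorted[12] = membrance$junglere
  sorted[13] = nce$jungleremembra
  sorted[14] = ngleremembrance$ju
  sorted[15] = rance$junglerememb
  sorted[16] = remembrance$jungle
  sorted[17] = ungleremembrance$j
sorted[5] = embrance$junglerem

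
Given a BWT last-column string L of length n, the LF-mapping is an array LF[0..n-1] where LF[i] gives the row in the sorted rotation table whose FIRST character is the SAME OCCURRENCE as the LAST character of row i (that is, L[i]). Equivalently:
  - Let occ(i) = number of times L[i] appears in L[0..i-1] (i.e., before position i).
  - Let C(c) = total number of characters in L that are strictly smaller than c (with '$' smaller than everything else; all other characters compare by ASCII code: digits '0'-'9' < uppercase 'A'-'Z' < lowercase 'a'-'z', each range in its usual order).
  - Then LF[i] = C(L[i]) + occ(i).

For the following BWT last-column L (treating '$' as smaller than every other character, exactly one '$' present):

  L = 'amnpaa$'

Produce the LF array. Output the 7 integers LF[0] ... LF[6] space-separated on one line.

Char counts: '$':1, 'a':3, 'm':1, 'n':1, 'p':1
C (first-col start): C('$')=0, C('a')=1, C('m')=4, C('n')=5, C('p')=6
L[0]='a': occ=0, LF[0]=C('a')+0=1+0=1
L[1]='m': occ=0, LF[1]=C('m')+0=4+0=4
L[2]='n': occ=0, LF[2]=C('n')+0=5+0=5
L[3]='p': occ=0, LF[3]=C('p')+0=6+0=6
L[4]='a': occ=1, LF[4]=C('a')+1=1+1=2
L[5]='a': occ=2, LF[5]=C('a')+2=1+2=3
L[6]='$': occ=0, LF[6]=C('$')+0=0+0=0

Answer: 1 4 5 6 2 3 0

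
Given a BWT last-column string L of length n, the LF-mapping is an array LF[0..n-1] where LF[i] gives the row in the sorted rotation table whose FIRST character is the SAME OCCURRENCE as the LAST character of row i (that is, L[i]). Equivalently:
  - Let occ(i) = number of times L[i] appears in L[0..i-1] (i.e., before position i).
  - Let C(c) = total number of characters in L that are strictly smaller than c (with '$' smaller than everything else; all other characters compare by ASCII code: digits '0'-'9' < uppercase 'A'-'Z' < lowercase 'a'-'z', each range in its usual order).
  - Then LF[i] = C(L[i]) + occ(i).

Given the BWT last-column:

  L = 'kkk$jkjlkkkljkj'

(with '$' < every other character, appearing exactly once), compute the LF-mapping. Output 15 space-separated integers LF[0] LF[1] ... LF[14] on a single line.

Answer: 5 6 7 0 1 8 2 13 9 10 11 14 3 12 4

Derivation:
Char counts: '$':1, 'j':4, 'k':8, 'l':2
C (first-col start): C('$')=0, C('j')=1, C('k')=5, C('l')=13
L[0]='k': occ=0, LF[0]=C('k')+0=5+0=5
L[1]='k': occ=1, LF[1]=C('k')+1=5+1=6
L[2]='k': occ=2, LF[2]=C('k')+2=5+2=7
L[3]='$': occ=0, LF[3]=C('$')+0=0+0=0
L[4]='j': occ=0, LF[4]=C('j')+0=1+0=1
L[5]='k': occ=3, LF[5]=C('k')+3=5+3=8
L[6]='j': occ=1, LF[6]=C('j')+1=1+1=2
L[7]='l': occ=0, LF[7]=C('l')+0=13+0=13
L[8]='k': occ=4, LF[8]=C('k')+4=5+4=9
L[9]='k': occ=5, LF[9]=C('k')+5=5+5=10
L[10]='k': occ=6, LF[10]=C('k')+6=5+6=11
L[11]='l': occ=1, LF[11]=C('l')+1=13+1=14
L[12]='j': occ=2, LF[12]=C('j')+2=1+2=3
L[13]='k': occ=7, LF[13]=C('k')+7=5+7=12
L[14]='j': occ=3, LF[14]=C('j')+3=1+3=4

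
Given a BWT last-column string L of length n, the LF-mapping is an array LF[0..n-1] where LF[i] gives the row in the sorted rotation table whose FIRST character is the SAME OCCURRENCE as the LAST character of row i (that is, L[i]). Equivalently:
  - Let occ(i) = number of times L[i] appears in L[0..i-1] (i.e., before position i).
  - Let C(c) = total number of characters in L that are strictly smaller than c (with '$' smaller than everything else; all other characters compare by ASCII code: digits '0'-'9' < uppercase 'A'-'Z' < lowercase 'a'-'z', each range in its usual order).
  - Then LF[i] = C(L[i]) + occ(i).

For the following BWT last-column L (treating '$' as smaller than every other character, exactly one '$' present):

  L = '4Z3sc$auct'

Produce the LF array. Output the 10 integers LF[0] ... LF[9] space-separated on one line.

Char counts: '$':1, '3':1, '4':1, 'Z':1, 'a':1, 'c':2, 's':1, 't':1, 'u':1
C (first-col start): C('$')=0, C('3')=1, C('4')=2, C('Z')=3, C('a')=4, C('c')=5, C('s')=7, C('t')=8, C('u')=9
L[0]='4': occ=0, LF[0]=C('4')+0=2+0=2
L[1]='Z': occ=0, LF[1]=C('Z')+0=3+0=3
L[2]='3': occ=0, LF[2]=C('3')+0=1+0=1
L[3]='s': occ=0, LF[3]=C('s')+0=7+0=7
L[4]='c': occ=0, LF[4]=C('c')+0=5+0=5
L[5]='$': occ=0, LF[5]=C('$')+0=0+0=0
L[6]='a': occ=0, LF[6]=C('a')+0=4+0=4
L[7]='u': occ=0, LF[7]=C('u')+0=9+0=9
L[8]='c': occ=1, LF[8]=C('c')+1=5+1=6
L[9]='t': occ=0, LF[9]=C('t')+0=8+0=8

Answer: 2 3 1 7 5 0 4 9 6 8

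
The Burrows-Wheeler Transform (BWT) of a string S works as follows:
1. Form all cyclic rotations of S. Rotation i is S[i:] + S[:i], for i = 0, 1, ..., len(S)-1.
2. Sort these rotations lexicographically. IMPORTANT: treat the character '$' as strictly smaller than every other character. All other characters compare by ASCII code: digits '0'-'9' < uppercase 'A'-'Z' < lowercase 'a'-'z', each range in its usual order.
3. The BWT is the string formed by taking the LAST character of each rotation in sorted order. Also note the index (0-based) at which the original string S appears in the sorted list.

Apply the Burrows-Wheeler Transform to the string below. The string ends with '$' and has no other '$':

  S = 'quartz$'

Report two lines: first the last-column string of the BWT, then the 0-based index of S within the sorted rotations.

Answer: zu$arqt
2

Derivation:
All 7 rotations (rotation i = S[i:]+S[:i]):
  rot[0] = quartz$
  rot[1] = uartz$q
  rot[2] = artz$qu
  rot[3] = rtz$qua
  rot[4] = tz$quar
  rot[5] = z$quart
  rot[6] = $quartz
Sorted (with $ < everything):
  sorted[0] = $quartz  (last char: 'z')
  sorted[1] = artz$qu  (last char: 'u')
  sorted[2] = quartz$  (last char: '$')
  sorted[3] = rtz$qua  (last char: 'a')
  sorted[4] = tz$quar  (last char: 'r')
  sorted[5] = uartz$q  (last char: 'q')
  sorted[6] = z$quart  (last char: 't')
Last column: zu$arqt
Original string S is at sorted index 2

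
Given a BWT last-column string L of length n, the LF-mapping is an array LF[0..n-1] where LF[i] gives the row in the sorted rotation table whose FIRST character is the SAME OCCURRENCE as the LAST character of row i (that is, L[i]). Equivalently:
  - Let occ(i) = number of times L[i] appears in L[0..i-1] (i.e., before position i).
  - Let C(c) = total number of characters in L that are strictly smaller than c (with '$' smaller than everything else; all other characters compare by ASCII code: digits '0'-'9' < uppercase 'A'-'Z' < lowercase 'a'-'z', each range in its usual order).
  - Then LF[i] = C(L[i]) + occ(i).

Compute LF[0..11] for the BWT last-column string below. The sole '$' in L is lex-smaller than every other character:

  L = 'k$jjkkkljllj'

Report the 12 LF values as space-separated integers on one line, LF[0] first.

Answer: 5 0 1 2 6 7 8 9 3 10 11 4

Derivation:
Char counts: '$':1, 'j':4, 'k':4, 'l':3
C (first-col start): C('$')=0, C('j')=1, C('k')=5, C('l')=9
L[0]='k': occ=0, LF[0]=C('k')+0=5+0=5
L[1]='$': occ=0, LF[1]=C('$')+0=0+0=0
L[2]='j': occ=0, LF[2]=C('j')+0=1+0=1
L[3]='j': occ=1, LF[3]=C('j')+1=1+1=2
L[4]='k': occ=1, LF[4]=C('k')+1=5+1=6
L[5]='k': occ=2, LF[5]=C('k')+2=5+2=7
L[6]='k': occ=3, LF[6]=C('k')+3=5+3=8
L[7]='l': occ=0, LF[7]=C('l')+0=9+0=9
L[8]='j': occ=2, LF[8]=C('j')+2=1+2=3
L[9]='l': occ=1, LF[9]=C('l')+1=9+1=10
L[10]='l': occ=2, LF[10]=C('l')+2=9+2=11
L[11]='j': occ=3, LF[11]=C('j')+3=1+3=4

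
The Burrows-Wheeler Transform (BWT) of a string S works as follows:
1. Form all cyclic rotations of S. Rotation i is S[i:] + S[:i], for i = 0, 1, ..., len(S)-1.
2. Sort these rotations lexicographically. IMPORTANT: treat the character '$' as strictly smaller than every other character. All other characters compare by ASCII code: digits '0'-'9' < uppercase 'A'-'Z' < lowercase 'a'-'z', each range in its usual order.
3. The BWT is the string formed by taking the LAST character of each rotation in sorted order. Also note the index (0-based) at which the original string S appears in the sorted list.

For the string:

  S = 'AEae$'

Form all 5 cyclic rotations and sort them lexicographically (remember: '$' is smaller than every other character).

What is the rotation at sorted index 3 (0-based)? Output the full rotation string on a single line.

Answer: ae$AE

Derivation:
All 5 rotations (rotation i = S[i:]+S[:i]):
  rot[0] = AEae$
  rot[1] = Eae$A
  rot[2] = ae$AE
  rot[3] = e$AEa
  rot[4] = $AEae
Sorted (with $ < everything):
  sorted[0] = $AEae
  sorted[1] = AEae$
  sorted[2] = Eae$A
  sorted[3] = ae$AE
  sorted[4] = e$AEa
sorted[3] = ae$AE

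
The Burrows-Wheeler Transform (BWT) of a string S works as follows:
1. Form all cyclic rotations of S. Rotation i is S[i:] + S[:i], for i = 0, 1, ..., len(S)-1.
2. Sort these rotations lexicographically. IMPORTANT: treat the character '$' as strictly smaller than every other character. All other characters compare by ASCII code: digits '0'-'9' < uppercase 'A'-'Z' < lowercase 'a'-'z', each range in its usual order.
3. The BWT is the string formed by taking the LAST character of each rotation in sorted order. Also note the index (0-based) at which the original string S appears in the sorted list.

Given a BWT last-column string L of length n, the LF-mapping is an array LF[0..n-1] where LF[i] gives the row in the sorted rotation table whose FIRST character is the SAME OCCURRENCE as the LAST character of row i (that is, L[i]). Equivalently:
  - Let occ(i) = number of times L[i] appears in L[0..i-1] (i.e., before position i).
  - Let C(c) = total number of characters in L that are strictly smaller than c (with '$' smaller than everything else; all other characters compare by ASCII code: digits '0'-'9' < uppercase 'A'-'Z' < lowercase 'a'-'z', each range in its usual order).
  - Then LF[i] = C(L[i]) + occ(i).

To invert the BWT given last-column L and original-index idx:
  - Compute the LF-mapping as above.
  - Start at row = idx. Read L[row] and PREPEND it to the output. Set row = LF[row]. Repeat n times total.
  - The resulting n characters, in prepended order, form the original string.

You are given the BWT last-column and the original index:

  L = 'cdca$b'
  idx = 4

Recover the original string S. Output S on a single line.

LF mapping: 3 5 4 1 0 2
Walk LF starting at row 4, prepending L[row]:
  step 1: row=4, L[4]='$', prepend. Next row=LF[4]=0
  step 2: row=0, L[0]='c', prepend. Next row=LF[0]=3
  step 3: row=3, L[3]='a', prepend. Next row=LF[3]=1
  step 4: row=1, L[1]='d', prepend. Next row=LF[1]=5
  step 5: row=5, L[5]='b', prepend. Next row=LF[5]=2
  step 6: row=2, L[2]='c', prepend. Next row=LF[2]=4
Reversed output: cbdac$

Answer: cbdac$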